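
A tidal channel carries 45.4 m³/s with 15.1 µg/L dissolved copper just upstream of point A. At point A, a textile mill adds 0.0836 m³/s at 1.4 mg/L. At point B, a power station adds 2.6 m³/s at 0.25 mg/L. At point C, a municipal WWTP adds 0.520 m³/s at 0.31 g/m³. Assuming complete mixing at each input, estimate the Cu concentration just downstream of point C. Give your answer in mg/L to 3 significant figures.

15.1 µg/L = 0.0151 mg/L.
After input A: C = (45.4·0.0151 + 0.0836·1.4) / 45.48 = 0.01765 mg/L.
After input B: C = (45.48·0.01765 + 2.6·0.25) / 48.08 = 0.03021 mg/L.
After input C: C = (48.08·0.03021 + 0.52·0.31) / 48.6 = 0.0332 mg/L.

0.0332 mg/L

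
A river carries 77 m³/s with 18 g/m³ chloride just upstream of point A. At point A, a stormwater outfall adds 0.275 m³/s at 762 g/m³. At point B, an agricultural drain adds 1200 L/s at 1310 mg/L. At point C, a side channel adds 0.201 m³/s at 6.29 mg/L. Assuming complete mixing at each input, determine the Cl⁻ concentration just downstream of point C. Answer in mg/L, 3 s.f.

40.3 mg/L

After input A: C = (77·18 + 0.275·762) / 77.28 = 20.65 mg/L.
1200 L/s = 1.2 m³/s.
After input B: C = (77.28·20.65 + 1.2·1310) / 78.48 = 40.36 mg/L.
After input C: C = (78.48·40.36 + 0.201·6.29) / 78.68 = 40.28 mg/L.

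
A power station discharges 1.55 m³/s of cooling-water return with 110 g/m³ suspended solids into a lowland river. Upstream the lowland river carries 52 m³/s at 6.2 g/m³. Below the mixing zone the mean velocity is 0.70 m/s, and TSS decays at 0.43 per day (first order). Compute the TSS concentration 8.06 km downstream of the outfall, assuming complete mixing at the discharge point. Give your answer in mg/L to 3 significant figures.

After complete mixing, C₀ = (1.55·110 + 52·6.2) / 53.55 = 9.204 mg/L.
Travel time t = 8060 m / 0.70 m/s = 1.151e+04 s = 0.1333 d.
C = 9.204·exp(−0.43·0.1333) = 9.204·0.9443 = 8.692 mg/L.

8.69 mg/L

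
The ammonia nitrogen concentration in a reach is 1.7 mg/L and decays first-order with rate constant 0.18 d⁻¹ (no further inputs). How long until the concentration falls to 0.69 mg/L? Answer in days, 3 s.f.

5.01 d

t = ln(C₀/C)/k = ln(1.7/0.69)/0.18 = 0.9017/0.18 = 5.009 d.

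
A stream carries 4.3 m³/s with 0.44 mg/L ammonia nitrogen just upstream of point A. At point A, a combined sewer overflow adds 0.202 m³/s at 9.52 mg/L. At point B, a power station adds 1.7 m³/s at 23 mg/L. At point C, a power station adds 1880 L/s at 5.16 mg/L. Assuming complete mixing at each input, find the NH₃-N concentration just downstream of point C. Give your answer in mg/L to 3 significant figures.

After input A: C = (4.3·0.44 + 0.202·9.52) / 4.502 = 0.8474 mg/L.
After input B: C = (4.502·0.8474 + 1.7·23) / 6.202 = 6.92 mg/L.
1880 L/s = 1.88 m³/s.
After input C: C = (6.202·6.92 + 1.88·5.16) / 8.082 = 6.51 mg/L.

6.51 mg/L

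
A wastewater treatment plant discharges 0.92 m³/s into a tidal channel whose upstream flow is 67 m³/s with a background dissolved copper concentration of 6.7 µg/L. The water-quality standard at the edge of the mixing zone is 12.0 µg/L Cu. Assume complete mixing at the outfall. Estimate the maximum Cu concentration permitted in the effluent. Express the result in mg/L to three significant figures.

6.7 µg/L = 0.0067 mg/L.
12.0 µg/L = 0.012 mg/L.
Mass balance: 0.012·67.92 = 0.92·Cₑ + 67·0.0067.
Cₑ = (0.815 − 0.4489) / 0.92 = 0.398 mg/L.

0.398 mg/L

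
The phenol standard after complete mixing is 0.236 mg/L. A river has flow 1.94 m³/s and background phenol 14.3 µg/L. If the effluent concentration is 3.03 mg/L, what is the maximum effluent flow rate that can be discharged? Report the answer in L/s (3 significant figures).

14.3 µg/L = 0.0143 mg/L.
Mass balance at complete mixing: C_std·(Q_w + Q_r) = Q_w·C_e + Q_r·C_b.
Rearranging, Q_w = Q_r·(C_std − C_b)/(C_e − C_std) = 1.94·(0.236 − 0.0143) / (3.03 − 0.236) = 0.1539 m³/s.
= 153.9 L/s.

154 L/s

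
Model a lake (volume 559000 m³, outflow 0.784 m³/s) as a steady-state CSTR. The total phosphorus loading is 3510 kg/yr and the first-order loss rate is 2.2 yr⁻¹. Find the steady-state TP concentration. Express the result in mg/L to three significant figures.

0.135 mg/L

Outflow Q = 0.784 m³/s × 3.156e+07 s/yr = 2.474e+07 m³/yr.
Steady-state CSTR mass balance: W = Q·C + k·V·C, so C = W/(Q + kV).
Q + kV = 2.474e+07 + 2.2·559000 = 2.597e+07 m³/yr.
C = 3510/2.597e+07 = 0.0001352 kg/m³ = 0.1352 mg/L.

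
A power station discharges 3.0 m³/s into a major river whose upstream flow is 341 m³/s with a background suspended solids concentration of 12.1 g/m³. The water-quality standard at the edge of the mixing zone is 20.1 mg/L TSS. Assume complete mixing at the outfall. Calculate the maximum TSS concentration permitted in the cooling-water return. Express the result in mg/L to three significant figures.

929 mg/L

Mass balance: 20.1·344 = 3·Cₑ + 341·12.1.
Cₑ = (6914 − 4126) / 3 = 929.4 mg/L.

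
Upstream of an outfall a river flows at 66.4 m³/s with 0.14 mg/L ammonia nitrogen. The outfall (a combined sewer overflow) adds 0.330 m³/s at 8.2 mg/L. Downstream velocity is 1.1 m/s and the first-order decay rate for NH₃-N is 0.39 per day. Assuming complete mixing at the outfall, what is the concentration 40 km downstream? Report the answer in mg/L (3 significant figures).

After complete mixing, C₀ = (0.33·8.2 + 66.4·0.14) / 66.73 = 0.1799 mg/L.
Travel time t = 4e+04 m / 1.1 m/s = 3.636e+04 s = 0.4209 d.
C = 0.1799·exp(−0.39·0.4209) = 0.1799·0.8486 = 0.1526 mg/L.

0.153 mg/L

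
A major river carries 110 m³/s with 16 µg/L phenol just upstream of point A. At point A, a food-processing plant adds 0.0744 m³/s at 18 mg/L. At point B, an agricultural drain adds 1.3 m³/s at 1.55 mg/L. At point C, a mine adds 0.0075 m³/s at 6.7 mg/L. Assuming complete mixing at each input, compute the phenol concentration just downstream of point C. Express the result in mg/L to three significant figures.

16 µg/L = 0.016 mg/L.
After input A: C = (110·0.016 + 0.0744·18) / 110.1 = 0.02816 mg/L.
After input B: C = (110.1·0.02816 + 1.3·1.55) / 111.4 = 0.04592 mg/L.
After input C: C = (111.4·0.04592 + 0.0075·6.7) / 111.4 = 0.04637 mg/L.

0.0464 mg/L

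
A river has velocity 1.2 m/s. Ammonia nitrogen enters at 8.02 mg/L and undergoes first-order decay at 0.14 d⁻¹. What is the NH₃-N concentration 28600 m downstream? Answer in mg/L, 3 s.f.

Travel time t = 28600 m / 1.2 m/s = 2.86e+04/1.2 = 2.383e+04 s = 0.2758 d.
First-order decay: C = 8.02·exp(−0.14·0.2758) = 8.02·0.9621 = 7.716 mg/L.

7.72 mg/L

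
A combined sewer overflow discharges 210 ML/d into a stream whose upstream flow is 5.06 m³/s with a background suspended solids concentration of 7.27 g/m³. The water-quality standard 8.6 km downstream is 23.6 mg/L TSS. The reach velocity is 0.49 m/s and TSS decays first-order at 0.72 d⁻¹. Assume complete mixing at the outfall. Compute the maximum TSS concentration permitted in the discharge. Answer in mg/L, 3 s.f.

210 ML/d = 2.431 m³/s.
Travel time to the compliance point: t = 8600/0.49 = 1.755e+04 s = 0.2031 d; decay factor exp(−0.72·0.2031) = 0.8639.
So the concentration just after mixing may be at most 23.6/0.8639 = 27.32 mg/L.
Mass balance: 27.32·7.491 = 2.431·Cₑ + 5.06·7.27.
Cₑ = (204.6 − 36.79) / 2.431 = 69.05 mg/L.

69.1 mg/L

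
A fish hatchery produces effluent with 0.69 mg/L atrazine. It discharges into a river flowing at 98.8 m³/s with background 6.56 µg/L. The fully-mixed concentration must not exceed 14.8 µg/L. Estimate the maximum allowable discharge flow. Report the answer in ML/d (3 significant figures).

104 ML/d

6.56 µg/L = 0.00656 mg/L.
14.8 µg/L = 0.0148 mg/L.
Mass balance at complete mixing: C_std·(Q_w + Q_r) = Q_w·C_e + Q_r·C_b.
Rearranging, Q_w = Q_r·(C_std − C_b)/(C_e − C_std) = 98.8·(0.0148 − 0.00656) / (0.69 − 0.0148) = 1.206 m³/s.
= 104.2 ML/d.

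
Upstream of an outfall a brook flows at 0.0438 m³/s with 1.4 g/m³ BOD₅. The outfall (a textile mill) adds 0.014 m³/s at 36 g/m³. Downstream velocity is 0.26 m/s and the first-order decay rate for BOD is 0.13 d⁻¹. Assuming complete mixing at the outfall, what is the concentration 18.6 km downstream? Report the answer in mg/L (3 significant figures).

After complete mixing, C₀ = (0.014·36 + 0.0438·1.4) / 0.0578 = 9.781 mg/L.
Travel time t = 1.86e+04 m / 0.26 m/s = 7.154e+04 s = 0.828 d.
C = 9.781·exp(−0.13·0.828) = 9.781·0.898 = 8.783 mg/L.

8.78 mg/L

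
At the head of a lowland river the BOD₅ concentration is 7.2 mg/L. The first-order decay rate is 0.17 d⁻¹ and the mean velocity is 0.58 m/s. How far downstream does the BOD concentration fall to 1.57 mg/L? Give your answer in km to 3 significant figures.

449 km

From C = C₀·e^(−kt), t = ln(C₀/C)/k = ln(7.2/1.57)/0.17 = 1.523/0.17 = 8.959 d.
Distance = v·t = 0.58 m/s × 7.74e+05 s = 4.489e+05 m = 448.9 km.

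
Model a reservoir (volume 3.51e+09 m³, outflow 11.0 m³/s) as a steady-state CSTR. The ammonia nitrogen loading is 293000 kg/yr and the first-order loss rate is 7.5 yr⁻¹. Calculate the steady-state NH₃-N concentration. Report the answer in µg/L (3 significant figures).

Outflow Q = 11.0 m³/s × 3.156e+07 s/yr = 3.471e+08 m³/yr.
Steady-state CSTR mass balance: W = Q·C + k·V·C, so C = W/(Q + kV).
Q + kV = 3.471e+08 + 7.5·3.51e+09 = 2.667e+10 m³/yr.
C = 293000/2.667e+10 = 1.099e-05 kg/m³ = 0.01099 mg/L = 10.99 µg/L.

11.0 µg/L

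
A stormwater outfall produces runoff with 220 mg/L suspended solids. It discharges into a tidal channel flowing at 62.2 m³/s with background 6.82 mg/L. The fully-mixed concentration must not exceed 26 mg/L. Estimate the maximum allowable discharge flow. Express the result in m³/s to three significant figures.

6.15 m³/s

Mass balance at complete mixing: C_std·(Q_w + Q_r) = Q_w·C_e + Q_r·C_b.
Rearranging, Q_w = Q_r·(C_std − C_b)/(C_e − C_std) = 62.2·(26 − 6.82) / (220 − 26) = 6.149 m³/s.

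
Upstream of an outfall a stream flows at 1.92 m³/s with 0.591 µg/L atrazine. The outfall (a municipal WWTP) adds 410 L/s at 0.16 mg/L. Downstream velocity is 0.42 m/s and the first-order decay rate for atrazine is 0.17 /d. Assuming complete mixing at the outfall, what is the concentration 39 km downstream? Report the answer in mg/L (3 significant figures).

0.0239 mg/L

410 L/s = 0.41 m³/s.
0.591 µg/L = 0.000591 mg/L.
After complete mixing, C₀ = (0.41·0.16 + 1.92·0.000591) / 2.33 = 0.02864 mg/L.
Travel time t = 3.9e+04 m / 0.42 m/s = 9.286e+04 s = 1.075 d.
C = 0.02864·exp(−0.17·1.075) = 0.02864·0.833 = 0.02386 mg/L.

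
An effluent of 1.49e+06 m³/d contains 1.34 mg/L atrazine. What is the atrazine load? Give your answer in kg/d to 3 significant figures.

2000 kg/d

1.49e+06 m³/d = 17.25 m³/s.
Mass flux = Q·C = 17.25 m³/s × 1.34 g/m³ = 23.11 g/s.
= 23.11 g/s × 86.4 = 1997 kg/d.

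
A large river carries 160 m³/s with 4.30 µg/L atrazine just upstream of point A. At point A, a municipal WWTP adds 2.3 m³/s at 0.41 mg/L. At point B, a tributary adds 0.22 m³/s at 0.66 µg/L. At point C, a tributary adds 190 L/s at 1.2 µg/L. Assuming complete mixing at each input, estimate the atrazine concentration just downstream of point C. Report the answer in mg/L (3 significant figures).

0.0100 mg/L

4.30 µg/L = 0.0043 mg/L.
After input A: C = (160·0.0043 + 2.3·0.41) / 162.3 = 0.01005 mg/L.
0.66 µg/L = 0.00066 mg/L.
After input B: C = (162.3·0.01005 + 0.22·0.00066) / 162.5 = 0.01004 mg/L.
190 L/s = 0.19 m³/s.
1.2 µg/L = 0.0012 mg/L.
After input C: C = (162.5·0.01004 + 0.19·0.0012) / 162.7 = 0.01003 mg/L.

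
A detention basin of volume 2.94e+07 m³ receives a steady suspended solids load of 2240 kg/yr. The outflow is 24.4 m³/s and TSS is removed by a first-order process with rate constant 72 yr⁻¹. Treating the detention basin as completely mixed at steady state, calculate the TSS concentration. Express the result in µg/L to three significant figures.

Outflow Q = 24.4 m³/s × 3.156e+07 s/yr = 7.7e+08 m³/yr.
Steady-state CSTR mass balance: W = Q·C + k·V·C, so C = W/(Q + kV).
Q + kV = 7.7e+08 + 72·2.94e+07 = 2.887e+09 m³/yr.
C = 2240/2.887e+09 = 7.759e-07 kg/m³ = 0.0007759 mg/L = 0.7759 µg/L.

0.776 µg/L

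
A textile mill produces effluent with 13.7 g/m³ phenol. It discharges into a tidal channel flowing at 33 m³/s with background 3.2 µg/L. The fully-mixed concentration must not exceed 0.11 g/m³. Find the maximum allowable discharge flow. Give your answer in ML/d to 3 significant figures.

22.4 ML/d

3.2 µg/L = 0.0032 mg/L.
Mass balance at complete mixing: C_std·(Q_w + Q_r) = Q_w·C_e + Q_r·C_b.
Rearranging, Q_w = Q_r·(C_std − C_b)/(C_e − C_std) = 33·(0.11 − 0.0032) / (13.7 − 0.11) = 0.2593 m³/s.
= 22.41 ML/d.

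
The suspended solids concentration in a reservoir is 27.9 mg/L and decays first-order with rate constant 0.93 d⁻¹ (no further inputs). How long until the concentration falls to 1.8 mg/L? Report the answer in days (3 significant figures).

t = ln(C₀/C)/k = ln(27.9/1.8)/0.93 = 2.741/0.93 = 2.947 d.

2.95 d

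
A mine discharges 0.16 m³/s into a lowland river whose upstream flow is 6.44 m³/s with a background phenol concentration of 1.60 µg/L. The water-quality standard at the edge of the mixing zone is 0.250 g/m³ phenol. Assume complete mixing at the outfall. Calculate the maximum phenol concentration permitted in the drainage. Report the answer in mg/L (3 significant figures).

1.60 µg/L = 0.0016 mg/L.
Mass balance: 0.25·6.6 = 0.16·Cₑ + 6.44·0.0016.
Cₑ = (1.65 − 0.0103) / 0.16 = 10.25 mg/L.

10.2 mg/L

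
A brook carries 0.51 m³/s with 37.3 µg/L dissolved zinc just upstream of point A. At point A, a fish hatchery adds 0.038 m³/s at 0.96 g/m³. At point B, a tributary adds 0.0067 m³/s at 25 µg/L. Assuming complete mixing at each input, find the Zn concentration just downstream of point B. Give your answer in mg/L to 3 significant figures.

37.3 µg/L = 0.0373 mg/L.
After input A: C = (0.51·0.0373 + 0.038·0.96) / 0.548 = 0.1013 mg/L.
25 µg/L = 0.025 mg/L.
After input B: C = (0.548·0.1013 + 0.0067·0.025) / 0.5547 = 0.1004 mg/L.

0.100 mg/L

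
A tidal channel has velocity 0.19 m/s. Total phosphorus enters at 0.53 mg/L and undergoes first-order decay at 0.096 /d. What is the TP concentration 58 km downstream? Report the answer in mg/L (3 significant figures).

0.378 mg/L

Travel time t = 58 km / 0.19 m/s = 5.8e+04/0.19 = 3.053e+05 s = 3.533 d.
First-order decay: C = 0.53·exp(−0.096·3.533) = 0.53·0.7124 = 0.3775 mg/L.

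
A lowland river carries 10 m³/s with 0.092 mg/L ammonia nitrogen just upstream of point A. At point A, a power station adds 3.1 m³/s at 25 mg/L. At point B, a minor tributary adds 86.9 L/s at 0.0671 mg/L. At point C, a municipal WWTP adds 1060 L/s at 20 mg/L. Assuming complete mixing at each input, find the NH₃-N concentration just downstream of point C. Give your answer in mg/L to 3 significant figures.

6.99 mg/L

After input A: C = (10·0.092 + 3.1·25) / 13.1 = 5.986 mg/L.
86.9 L/s = 0.0869 m³/s.
After input B: C = (13.1·5.986 + 0.0869·0.0671) / 13.19 = 5.947 mg/L.
1060 L/s = 1.06 m³/s.
After input C: C = (13.19·5.947 + 1.06·20) / 14.25 = 6.993 mg/L.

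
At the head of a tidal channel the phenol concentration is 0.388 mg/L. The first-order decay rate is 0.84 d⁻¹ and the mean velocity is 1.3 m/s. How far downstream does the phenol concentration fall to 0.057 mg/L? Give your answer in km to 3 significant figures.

From C = C₀·e^(−kt), t = ln(C₀/C)/k = ln(0.388/0.057)/0.84 = 1.918/0.84 = 2.283 d.
Distance = v·t = 1.3 m/s × 1.973e+05 s = 2.565e+05 m = 256.5 km.

256 km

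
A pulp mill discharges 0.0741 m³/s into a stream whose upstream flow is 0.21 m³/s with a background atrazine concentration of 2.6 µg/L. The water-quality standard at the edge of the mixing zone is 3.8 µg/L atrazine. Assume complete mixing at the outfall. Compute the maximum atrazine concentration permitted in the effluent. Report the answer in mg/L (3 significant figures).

0.00720 mg/L

2.6 µg/L = 0.0026 mg/L.
3.8 µg/L = 0.0038 mg/L.
Mass balance: 0.0038·0.2841 = 0.0741·Cₑ + 0.21·0.0026.
Cₑ = (0.00108 − 0.000546) / 0.0741 = 0.007201 mg/L.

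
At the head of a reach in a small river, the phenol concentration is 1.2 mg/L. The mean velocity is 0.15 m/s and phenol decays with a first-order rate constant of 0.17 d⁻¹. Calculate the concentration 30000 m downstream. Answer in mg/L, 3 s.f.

Travel time t = 30000 m / 0.15 m/s = 3e+04/0.15 = 2e+05 s = 2.315 d.
First-order decay: C = 1.2·exp(−0.17·2.315) = 1.2·0.6747 = 0.8096 mg/L.

0.810 mg/L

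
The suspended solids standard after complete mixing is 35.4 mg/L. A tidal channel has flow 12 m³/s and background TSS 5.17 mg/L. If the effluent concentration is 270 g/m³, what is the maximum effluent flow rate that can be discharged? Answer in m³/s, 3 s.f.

Mass balance at complete mixing: C_std·(Q_w + Q_r) = Q_w·C_e + Q_r·C_b.
Rearranging, Q_w = Q_r·(C_std − C_b)/(C_e − C_std) = 12·(35.4 − 5.17) / (270 − 35.4) = 1.546 m³/s.

1.55 m³/s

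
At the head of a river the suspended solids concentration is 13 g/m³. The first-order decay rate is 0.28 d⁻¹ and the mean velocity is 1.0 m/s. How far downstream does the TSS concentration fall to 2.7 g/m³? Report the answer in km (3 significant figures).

From C = C₀·e^(−kt), t = ln(C₀/C)/k = ln(13/2.7)/0.28 = 1.572/0.28 = 5.613 d.
Distance = v·t = 1.0 m/s × 4.85e+05 s = 4.85e+05 m = 485 km.

485 km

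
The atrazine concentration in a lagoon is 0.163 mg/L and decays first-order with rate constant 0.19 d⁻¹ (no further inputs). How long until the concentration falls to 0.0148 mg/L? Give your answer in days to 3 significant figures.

12.6 d

t = ln(C₀/C)/k = ln(0.163/0.0148)/0.19 = 2.399/0.19 = 12.63 d.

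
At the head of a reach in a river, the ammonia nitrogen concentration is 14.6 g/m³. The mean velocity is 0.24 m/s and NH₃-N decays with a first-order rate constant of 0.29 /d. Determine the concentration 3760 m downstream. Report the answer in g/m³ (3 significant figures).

13.9 g/m³

Travel time t = 3760 m / 0.24 m/s = 3760/0.24 = 1.567e+04 s = 0.1813 d.
First-order decay: C = 14.6·exp(−0.29·0.1813) = 14.6·0.9488 = 13.85 g/m³.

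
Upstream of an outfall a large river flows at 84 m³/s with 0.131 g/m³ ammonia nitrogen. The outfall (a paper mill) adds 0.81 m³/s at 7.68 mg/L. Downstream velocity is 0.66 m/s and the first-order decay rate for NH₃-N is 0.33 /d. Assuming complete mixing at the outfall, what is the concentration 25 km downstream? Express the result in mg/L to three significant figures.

0.176 mg/L

After complete mixing, C₀ = (0.81·7.68 + 84·0.131) / 84.81 = 0.2031 mg/L.
Travel time t = 2.5e+04 m / 0.66 m/s = 3.788e+04 s = 0.4384 d.
C = 0.2031·exp(−0.33·0.4384) = 0.2031·0.8653 = 0.1757 mg/L.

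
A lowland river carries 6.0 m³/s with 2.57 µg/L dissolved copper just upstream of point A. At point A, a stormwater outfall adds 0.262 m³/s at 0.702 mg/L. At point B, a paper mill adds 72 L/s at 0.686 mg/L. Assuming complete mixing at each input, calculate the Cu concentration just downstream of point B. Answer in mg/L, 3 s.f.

2.57 µg/L = 0.00257 mg/L.
After input A: C = (6·0.00257 + 0.262·0.702) / 6.262 = 0.03183 mg/L.
72 L/s = 0.072 m³/s.
After input B: C = (6.262·0.03183 + 0.072·0.686) / 6.334 = 0.03927 mg/L.

0.0393 mg/L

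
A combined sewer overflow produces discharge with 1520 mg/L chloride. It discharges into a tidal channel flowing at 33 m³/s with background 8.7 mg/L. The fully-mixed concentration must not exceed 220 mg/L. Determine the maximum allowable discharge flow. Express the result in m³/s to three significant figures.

Mass balance at complete mixing: C_std·(Q_w + Q_r) = Q_w·C_e + Q_r·C_b.
Rearranging, Q_w = Q_r·(C_std − C_b)/(C_e − C_std) = 33·(220 − 8.7) / (1520 − 220) = 5.364 m³/s.

5.36 m³/s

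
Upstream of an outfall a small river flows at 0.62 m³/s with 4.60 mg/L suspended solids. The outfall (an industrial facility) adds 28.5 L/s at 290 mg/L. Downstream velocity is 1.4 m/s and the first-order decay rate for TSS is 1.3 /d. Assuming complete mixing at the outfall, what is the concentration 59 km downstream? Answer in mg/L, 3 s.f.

28.5 L/s = 0.0285 m³/s.
After complete mixing, C₀ = (0.0285·290 + 0.62·4.6) / 0.6485 = 17.14 mg/L.
Travel time t = 5.9e+04 m / 1.4 m/s = 4.214e+04 s = 0.4878 d.
C = 17.14·exp(−1.3·0.4878) = 17.14·0.5304 = 9.093 mg/L.

9.09 mg/L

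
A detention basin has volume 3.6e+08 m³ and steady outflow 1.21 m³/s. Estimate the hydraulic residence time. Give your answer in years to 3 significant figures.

Q = 1.21 m³/s × 3.156e+07 s/yr = 3.818e+07 m³/yr.
Hydraulic residence time τ = V/Q = 3.6e+08/3.818e+07 = 9.428 yr.

9.43 yr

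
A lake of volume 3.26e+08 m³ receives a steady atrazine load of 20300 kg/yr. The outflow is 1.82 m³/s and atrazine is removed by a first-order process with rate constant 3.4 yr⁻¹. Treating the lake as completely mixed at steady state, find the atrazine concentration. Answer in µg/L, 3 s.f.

Outflow Q = 1.82 m³/s × 3.156e+07 s/yr = 5.743e+07 m³/yr.
Steady-state CSTR mass balance: W = Q·C + k·V·C, so C = W/(Q + kV).
Q + kV = 5.743e+07 + 3.4·3.26e+08 = 1.166e+09 m³/yr.
C = 20300/1.166e+09 = 1.741e-05 kg/m³ = 0.01741 mg/L = 17.41 µg/L.

17.4 µg/L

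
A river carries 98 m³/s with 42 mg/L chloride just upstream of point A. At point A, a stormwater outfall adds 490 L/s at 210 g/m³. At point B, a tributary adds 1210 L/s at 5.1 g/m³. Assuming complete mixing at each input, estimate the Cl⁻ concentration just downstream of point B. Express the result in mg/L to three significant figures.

42.4 mg/L

490 L/s = 0.49 m³/s.
After input A: C = (98·42 + 0.49·210) / 98.49 = 42.84 mg/L.
1210 L/s = 1.21 m³/s.
After input B: C = (98.49·42.84 + 1.21·5.1) / 99.7 = 42.38 mg/L.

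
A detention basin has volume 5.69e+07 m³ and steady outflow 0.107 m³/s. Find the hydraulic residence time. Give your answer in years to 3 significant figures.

16.9 yr

Q = 0.107 m³/s × 3.156e+07 s/yr = 3.377e+06 m³/yr.
Hydraulic residence time τ = V/Q = 5.69e+07/3.377e+06 = 16.85 yr.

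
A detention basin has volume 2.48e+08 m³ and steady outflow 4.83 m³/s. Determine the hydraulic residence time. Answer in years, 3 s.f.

1.63 yr

Q = 4.83 m³/s × 3.156e+07 s/yr = 1.524e+08 m³/yr.
Hydraulic residence time τ = V/Q = 2.48e+08/1.524e+08 = 1.627 yr.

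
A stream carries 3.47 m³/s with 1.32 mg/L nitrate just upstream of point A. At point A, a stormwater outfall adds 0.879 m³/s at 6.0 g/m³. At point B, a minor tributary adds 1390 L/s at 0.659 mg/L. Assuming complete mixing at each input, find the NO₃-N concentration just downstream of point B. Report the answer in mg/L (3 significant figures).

1.88 mg/L

After input A: C = (3.47·1.32 + 0.879·6) / 4.349 = 2.266 mg/L.
1390 L/s = 1.39 m³/s.
After input B: C = (4.349·2.266 + 1.39·0.659) / 5.739 = 1.877 mg/L.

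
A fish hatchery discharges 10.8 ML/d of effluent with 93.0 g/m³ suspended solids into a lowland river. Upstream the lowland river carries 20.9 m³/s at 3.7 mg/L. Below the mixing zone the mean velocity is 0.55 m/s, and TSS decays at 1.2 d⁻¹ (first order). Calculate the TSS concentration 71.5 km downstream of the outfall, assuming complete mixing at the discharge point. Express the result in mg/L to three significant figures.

0.695 mg/L

10.8 ML/d = 0.125 m³/s.
After complete mixing, C₀ = (0.125·93 + 20.9·3.7) / 21.02 = 4.231 mg/L.
Travel time t = 7.15e+04 m / 0.55 m/s = 1.3e+05 s = 1.505 d.
C = 4.231·exp(−1.2·1.505) = 4.231·0.1644 = 0.6955 mg/L.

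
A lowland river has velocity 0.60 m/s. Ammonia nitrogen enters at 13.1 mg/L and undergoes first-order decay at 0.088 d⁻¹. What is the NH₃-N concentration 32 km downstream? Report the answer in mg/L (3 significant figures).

Travel time t = 32 km / 0.60 m/s = 3.2e+04/0.60 = 5.333e+04 s = 0.6173 d.
First-order decay: C = 13.1·exp(−0.088·0.6173) = 13.1·0.9471 = 12.41 mg/L.

12.4 mg/L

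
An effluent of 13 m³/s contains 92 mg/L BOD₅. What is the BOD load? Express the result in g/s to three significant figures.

1200 g/s

Mass flux = Q·C = 13 m³/s × 92 g/m³ = 1196 g/s.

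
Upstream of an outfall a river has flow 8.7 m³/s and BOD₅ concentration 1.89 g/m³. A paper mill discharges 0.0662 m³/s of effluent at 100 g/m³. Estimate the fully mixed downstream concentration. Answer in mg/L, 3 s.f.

2.63 mg/L

Conservation of mass across the mixing zone: C = (0.0662·100 + 8.7·1.89) / (0.0662 + 8.7) = 23.06/8.766 = 2.631 mg/L.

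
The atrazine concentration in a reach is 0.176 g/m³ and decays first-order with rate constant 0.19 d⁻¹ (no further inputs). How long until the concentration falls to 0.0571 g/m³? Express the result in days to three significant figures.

t = ln(C₀/C)/k = ln(0.176/0.0571)/0.19 = 1.126/0.19 = 5.925 d.

5.92 d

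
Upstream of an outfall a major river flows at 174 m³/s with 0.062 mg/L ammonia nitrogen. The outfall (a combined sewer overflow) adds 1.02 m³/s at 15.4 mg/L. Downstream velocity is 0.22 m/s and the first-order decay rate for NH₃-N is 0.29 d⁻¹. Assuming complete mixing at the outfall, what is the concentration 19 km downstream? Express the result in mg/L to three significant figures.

0.113 mg/L

After complete mixing, C₀ = (1.02·15.4 + 174·0.062) / 175 = 0.1514 mg/L.
Travel time t = 1.9e+04 m / 0.22 m/s = 8.636e+04 s = 0.9996 d.
C = 0.1514·exp(−0.29·0.9996) = 0.1514·0.7484 = 0.1133 mg/L.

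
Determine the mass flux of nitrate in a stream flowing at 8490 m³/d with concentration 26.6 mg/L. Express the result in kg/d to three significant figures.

8490 m³/d = 0.09826 m³/s.
Mass flux = Q·C = 0.09826 m³/s × 26.6 g/m³ = 2.614 g/s.
= 2.614 g/s × 86.4 = 225.8 kg/d.

226 kg/d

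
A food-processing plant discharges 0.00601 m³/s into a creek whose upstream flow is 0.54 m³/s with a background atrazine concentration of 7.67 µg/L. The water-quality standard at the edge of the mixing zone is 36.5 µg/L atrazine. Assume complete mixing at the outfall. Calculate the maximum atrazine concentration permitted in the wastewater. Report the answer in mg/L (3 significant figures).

2.63 mg/L

7.67 µg/L = 0.00767 mg/L.
36.5 µg/L = 0.0365 mg/L.
Mass balance: 0.0365·0.546 = 0.00601·Cₑ + 0.54·0.00767.
Cₑ = (0.01993 − 0.004142) / 0.00601 = 2.627 mg/L.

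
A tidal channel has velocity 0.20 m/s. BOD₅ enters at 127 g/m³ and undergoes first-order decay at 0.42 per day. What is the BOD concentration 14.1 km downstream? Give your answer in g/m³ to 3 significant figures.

Travel time t = 14.1 km / 0.20 m/s = 1.41e+04/0.20 = 7.05e+04 s = 0.816 d.
First-order decay: C = 127·exp(−0.42·0.816) = 127·0.7098 = 90.15 g/m³.

90.2 g/m³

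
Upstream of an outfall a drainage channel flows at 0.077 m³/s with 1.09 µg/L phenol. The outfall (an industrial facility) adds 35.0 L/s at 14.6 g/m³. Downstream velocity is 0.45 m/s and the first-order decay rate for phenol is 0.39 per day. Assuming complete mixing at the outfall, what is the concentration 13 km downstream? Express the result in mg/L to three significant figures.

4.01 mg/L

35.0 L/s = 0.035 m³/s.
1.09 µg/L = 0.00109 mg/L.
After complete mixing, C₀ = (0.035·14.6 + 0.077·0.00109) / 0.112 = 4.563 mg/L.
Travel time t = 1.3e+04 m / 0.45 m/s = 2.889e+04 s = 0.3344 d.
C = 4.563·exp(−0.39·0.3344) = 4.563·0.8777 = 4.005 mg/L.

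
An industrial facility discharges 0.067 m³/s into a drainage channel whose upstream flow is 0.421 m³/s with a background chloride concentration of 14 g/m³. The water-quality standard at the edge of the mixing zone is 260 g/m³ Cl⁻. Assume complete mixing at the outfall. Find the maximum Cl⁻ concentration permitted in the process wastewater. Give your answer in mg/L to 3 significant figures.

Mass balance: 260·0.488 = 0.067·Cₑ + 0.421·14.
Cₑ = (126.9 − 5.894) / 0.067 = 1806 mg/L.

1810 mg/L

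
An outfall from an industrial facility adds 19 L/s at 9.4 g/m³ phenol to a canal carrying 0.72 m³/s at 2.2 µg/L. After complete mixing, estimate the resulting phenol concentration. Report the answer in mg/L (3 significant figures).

19 L/s = 0.019 m³/s.
2.2 µg/L = 0.0022 mg/L.
Conservation of mass across the mixing zone: C = (0.019·9.4 + 0.72·0.0022) / (0.019 + 0.72) = 0.1802/0.739 = 0.2438 mg/L.

0.244 mg/L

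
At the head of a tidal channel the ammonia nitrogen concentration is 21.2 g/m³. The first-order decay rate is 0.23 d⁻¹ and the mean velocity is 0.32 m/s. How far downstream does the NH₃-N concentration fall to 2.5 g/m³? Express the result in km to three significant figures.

257 km

From C = C₀·e^(−kt), t = ln(C₀/C)/k = ln(21.2/2.5)/0.23 = 2.138/0.23 = 9.294 d.
Distance = v·t = 0.32 m/s × 8.03e+05 s = 2.57e+05 m = 257 km.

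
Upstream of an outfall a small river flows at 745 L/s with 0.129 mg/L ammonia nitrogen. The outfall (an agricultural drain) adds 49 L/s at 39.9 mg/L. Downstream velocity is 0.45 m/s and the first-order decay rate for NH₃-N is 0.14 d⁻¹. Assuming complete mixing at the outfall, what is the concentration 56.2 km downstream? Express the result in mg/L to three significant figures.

2.11 mg/L

49 L/s = 0.049 m³/s.
745 L/s = 0.745 m³/s.
After complete mixing, C₀ = (0.049·39.9 + 0.745·0.129) / 0.794 = 2.583 mg/L.
Travel time t = 5.62e+04 m / 0.45 m/s = 1.249e+05 s = 1.445 d.
C = 2.583·exp(−0.14·1.445) = 2.583·0.8168 = 2.11 mg/L.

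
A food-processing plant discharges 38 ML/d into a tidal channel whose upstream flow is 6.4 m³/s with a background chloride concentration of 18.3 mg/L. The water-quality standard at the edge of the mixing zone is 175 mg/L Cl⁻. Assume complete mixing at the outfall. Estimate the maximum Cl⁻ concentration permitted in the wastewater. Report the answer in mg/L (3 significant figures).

38 ML/d = 0.4398 m³/s.
Mass balance: 175·6.84 = 0.4398·Cₑ + 6.4·18.3.
Cₑ = (1197 − 117.1) / 0.4398 = 2455 mg/L.

2460 mg/L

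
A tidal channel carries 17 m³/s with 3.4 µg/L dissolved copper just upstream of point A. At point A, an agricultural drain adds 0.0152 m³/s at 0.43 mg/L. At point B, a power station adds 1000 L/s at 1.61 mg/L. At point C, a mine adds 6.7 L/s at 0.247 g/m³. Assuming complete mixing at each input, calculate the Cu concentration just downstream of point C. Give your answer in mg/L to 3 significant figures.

0.0930 mg/L

3.4 µg/L = 0.0034 mg/L.
After input A: C = (17·0.0034 + 0.0152·0.43) / 17.02 = 0.003781 mg/L.
1000 L/s = 1 m³/s.
After input B: C = (17.02·0.003781 + 1·1.61) / 18.02 = 0.09294 mg/L.
6.7 L/s = 0.0067 m³/s.
After input C: C = (18.02·0.09294 + 0.0067·0.247) / 18.02 = 0.093 mg/L.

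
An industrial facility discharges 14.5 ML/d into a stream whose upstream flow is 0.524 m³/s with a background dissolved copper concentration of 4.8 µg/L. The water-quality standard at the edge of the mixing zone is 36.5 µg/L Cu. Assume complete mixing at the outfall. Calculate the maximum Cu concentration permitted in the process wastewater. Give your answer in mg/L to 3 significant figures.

14.5 ML/d = 0.1678 m³/s.
4.8 µg/L = 0.0048 mg/L.
36.5 µg/L = 0.0365 mg/L.
Mass balance: 0.0365·0.6918 = 0.1678·Cₑ + 0.524·0.0048.
Cₑ = (0.02525 − 0.002515) / 0.1678 = 0.1355 mg/L.

0.135 mg/L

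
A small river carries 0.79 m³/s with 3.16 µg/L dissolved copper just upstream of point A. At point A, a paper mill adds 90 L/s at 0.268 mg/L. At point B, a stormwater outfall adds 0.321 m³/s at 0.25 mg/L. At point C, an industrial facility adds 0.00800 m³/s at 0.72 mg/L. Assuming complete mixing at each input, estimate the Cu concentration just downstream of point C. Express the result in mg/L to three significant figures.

0.0932 mg/L

3.16 µg/L = 0.00316 mg/L.
90 L/s = 0.09 m³/s.
After input A: C = (0.79·0.00316 + 0.09·0.268) / 0.88 = 0.03025 mg/L.
After input B: C = (0.88·0.03025 + 0.321·0.25) / 1.201 = 0.08898 mg/L.
After input C: C = (1.201·0.08898 + 0.008·0.72) / 1.209 = 0.09316 mg/L.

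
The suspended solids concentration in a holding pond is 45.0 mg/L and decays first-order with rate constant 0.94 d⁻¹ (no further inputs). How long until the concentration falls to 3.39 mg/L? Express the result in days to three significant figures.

2.75 d

t = ln(C₀/C)/k = ln(45.0/3.39)/0.94 = 2.586/0.94 = 2.751 d.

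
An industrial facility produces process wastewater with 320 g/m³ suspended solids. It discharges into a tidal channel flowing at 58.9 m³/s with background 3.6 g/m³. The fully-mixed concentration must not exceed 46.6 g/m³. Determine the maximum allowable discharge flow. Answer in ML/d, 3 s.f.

Mass balance at complete mixing: C_std·(Q_w + Q_r) = Q_w·C_e + Q_r·C_b.
Rearranging, Q_w = Q_r·(C_std − C_b)/(C_e − C_std) = 58.9·(46.6 − 3.6) / (320 − 46.6) = 9.264 m³/s.
= 800.4 ML/d.

800 ML/d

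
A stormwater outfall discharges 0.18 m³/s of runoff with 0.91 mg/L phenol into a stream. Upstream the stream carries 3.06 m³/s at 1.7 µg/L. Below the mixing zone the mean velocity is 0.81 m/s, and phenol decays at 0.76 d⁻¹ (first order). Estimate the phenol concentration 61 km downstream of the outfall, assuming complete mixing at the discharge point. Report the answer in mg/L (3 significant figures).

0.0269 mg/L

1.7 µg/L = 0.0017 mg/L.
After complete mixing, C₀ = (0.18·0.91 + 3.06·0.0017) / 3.24 = 0.05216 mg/L.
Travel time t = 6.1e+04 m / 0.81 m/s = 7.531e+04 s = 0.8716 d.
C = 0.05216·exp(−0.76·0.8716) = 0.05216·0.5156 = 0.02689 mg/L.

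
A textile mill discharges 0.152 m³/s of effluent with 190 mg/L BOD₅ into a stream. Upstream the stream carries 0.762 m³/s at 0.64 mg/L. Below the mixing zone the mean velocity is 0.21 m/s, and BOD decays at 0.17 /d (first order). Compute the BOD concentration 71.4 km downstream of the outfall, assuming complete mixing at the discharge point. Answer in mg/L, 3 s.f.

After complete mixing, C₀ = (0.152·190 + 0.762·0.64) / 0.914 = 32.13 mg/L.
Travel time t = 7.14e+04 m / 0.21 m/s = 3.4e+05 s = 3.935 d.
C = 32.13·exp(−0.17·3.935) = 32.13·0.5122 = 16.46 mg/L.

16.5 mg/L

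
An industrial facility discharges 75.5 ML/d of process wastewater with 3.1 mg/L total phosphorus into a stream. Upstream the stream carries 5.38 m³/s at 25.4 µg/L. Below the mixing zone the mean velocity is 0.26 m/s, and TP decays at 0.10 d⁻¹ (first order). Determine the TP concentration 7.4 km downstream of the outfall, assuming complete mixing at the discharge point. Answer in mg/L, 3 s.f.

75.5 ML/d = 0.8738 m³/s.
25.4 µg/L = 0.0254 mg/L.
After complete mixing, C₀ = (0.8738·3.1 + 5.38·0.0254) / 6.254 = 0.455 mg/L.
Travel time t = 7400 m / 0.26 m/s = 2.846e+04 s = 0.3294 d.
C = 0.455·exp(−0.10·0.3294) = 0.455·0.9676 = 0.4403 mg/L.

0.440 mg/L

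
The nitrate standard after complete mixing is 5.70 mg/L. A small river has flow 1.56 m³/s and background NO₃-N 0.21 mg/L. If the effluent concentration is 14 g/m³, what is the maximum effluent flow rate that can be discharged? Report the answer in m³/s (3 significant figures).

1.03 m³/s

Mass balance at complete mixing: C_std·(Q_w + Q_r) = Q_w·C_e + Q_r·C_b.
Rearranging, Q_w = Q_r·(C_std − C_b)/(C_e − C_std) = 1.56·(5.7 − 0.21) / (14 − 5.7) = 1.032 m³/s.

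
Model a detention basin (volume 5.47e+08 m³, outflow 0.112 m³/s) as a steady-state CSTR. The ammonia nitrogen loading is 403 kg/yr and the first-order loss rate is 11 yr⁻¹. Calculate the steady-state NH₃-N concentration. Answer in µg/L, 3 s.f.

Outflow Q = 0.112 m³/s × 3.156e+07 s/yr = 3.534e+06 m³/yr.
Steady-state CSTR mass balance: W = Q·C + k·V·C, so C = W/(Q + kV).
Q + kV = 3.534e+06 + 11·5.47e+08 = 6.021e+09 m³/yr.
C = 403/6.021e+09 = 6.694e-08 kg/m³ = 6.694e-05 mg/L = 0.06694 µg/L.

0.0669 µg/L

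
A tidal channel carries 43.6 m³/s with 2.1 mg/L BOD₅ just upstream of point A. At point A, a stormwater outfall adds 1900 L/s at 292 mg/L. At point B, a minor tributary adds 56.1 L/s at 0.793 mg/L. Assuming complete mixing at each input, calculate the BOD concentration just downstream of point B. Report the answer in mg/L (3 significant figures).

14.2 mg/L

1900 L/s = 1.9 m³/s.
After input A: C = (43.6·2.1 + 1.9·292) / 45.5 = 14.21 mg/L.
56.1 L/s = 0.0561 m³/s.
After input B: C = (45.5·14.21 + 0.0561·0.793) / 45.56 = 14.19 mg/L.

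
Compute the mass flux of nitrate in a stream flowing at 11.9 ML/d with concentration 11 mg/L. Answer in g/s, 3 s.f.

1.52 g/s

11.9 ML/d = 0.1377 m³/s.
Mass flux = Q·C = 0.1377 m³/s × 11 g/m³ = 1.515 g/s.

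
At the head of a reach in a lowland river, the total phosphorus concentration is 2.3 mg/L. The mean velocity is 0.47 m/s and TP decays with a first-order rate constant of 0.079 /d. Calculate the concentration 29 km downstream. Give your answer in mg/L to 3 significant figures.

2.17 mg/L

Travel time t = 29 km / 0.47 m/s = 2.9e+04/0.47 = 6.17e+04 s = 0.7141 d.
First-order decay: C = 2.3·exp(−0.079·0.7141) = 2.3·0.9451 = 2.174 mg/L.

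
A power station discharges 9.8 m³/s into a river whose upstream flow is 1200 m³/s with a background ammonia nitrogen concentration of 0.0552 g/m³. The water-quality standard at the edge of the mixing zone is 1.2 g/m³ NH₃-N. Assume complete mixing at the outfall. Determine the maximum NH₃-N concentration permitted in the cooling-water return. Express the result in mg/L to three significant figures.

Mass balance: 1.2·1210 = 9.8·Cₑ + 1200·0.0552.
Cₑ = (1452 − 66.24) / 9.8 = 141.4 mg/L.

141 mg/L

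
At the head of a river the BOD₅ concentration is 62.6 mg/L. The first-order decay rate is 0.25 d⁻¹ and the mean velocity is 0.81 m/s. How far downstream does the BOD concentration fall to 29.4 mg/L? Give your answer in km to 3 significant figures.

212 km

From C = C₀·e^(−kt), t = ln(C₀/C)/k = ln(62.6/29.4)/0.25 = 0.7558/0.25 = 3.023 d.
Distance = v·t = 0.81 m/s × 2.612e+05 s = 2.116e+05 m = 211.6 km.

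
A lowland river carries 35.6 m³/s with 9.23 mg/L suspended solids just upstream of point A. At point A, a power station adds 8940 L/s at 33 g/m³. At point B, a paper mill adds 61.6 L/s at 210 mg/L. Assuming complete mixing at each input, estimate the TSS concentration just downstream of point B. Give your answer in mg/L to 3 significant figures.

8940 L/s = 8.94 m³/s.
After input A: C = (35.6·9.23 + 8.94·33) / 44.54 = 14 mg/L.
61.6 L/s = 0.0616 m³/s.
After input B: C = (44.54·14 + 0.0616·210) / 44.6 = 14.27 mg/L.

14.3 mg/L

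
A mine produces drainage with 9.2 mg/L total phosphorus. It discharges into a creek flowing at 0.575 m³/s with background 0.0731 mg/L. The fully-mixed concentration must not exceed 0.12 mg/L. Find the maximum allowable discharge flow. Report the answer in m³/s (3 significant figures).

Mass balance at complete mixing: C_std·(Q_w + Q_r) = Q_w·C_e + Q_r·C_b.
Rearranging, Q_w = Q_r·(C_std − C_b)/(C_e − C_std) = 0.575·(0.12 − 0.0731) / (9.2 − 0.12) = 0.00297 m³/s.

0.00297 m³/s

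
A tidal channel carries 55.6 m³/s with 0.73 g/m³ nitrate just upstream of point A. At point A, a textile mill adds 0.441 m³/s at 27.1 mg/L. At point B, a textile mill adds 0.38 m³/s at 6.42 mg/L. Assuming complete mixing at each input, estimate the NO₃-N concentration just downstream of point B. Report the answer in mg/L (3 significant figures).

0.974 mg/L

After input A: C = (55.6·0.73 + 0.441·27.1) / 56.04 = 0.9375 mg/L.
After input B: C = (56.04·0.9375 + 0.38·6.42) / 56.42 = 0.9744 mg/L.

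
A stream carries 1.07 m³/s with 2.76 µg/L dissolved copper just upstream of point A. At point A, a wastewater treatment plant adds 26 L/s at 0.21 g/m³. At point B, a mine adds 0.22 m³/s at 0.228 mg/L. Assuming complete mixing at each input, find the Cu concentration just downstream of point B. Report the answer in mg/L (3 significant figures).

2.76 µg/L = 0.00276 mg/L.
26 L/s = 0.026 m³/s.
After input A: C = (1.07·0.00276 + 0.026·0.21) / 1.096 = 0.007676 mg/L.
After input B: C = (1.096·0.007676 + 0.22·0.228) / 1.316 = 0.04451 mg/L.

0.0445 mg/L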